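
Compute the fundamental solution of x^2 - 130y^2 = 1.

(x, y) = (6499, 570)

First expand sqrt(130) as a continued fraction. With x_i = (sqrt(130) + m_i)/d_i and (m_0, d_0) = (0, 1): a_0 = floor(sqrt(130)) = 11, since 11^2 = 121 <= 130 < 144 = 12^2.
Iterate m_{i+1} = d_i*a_i - m_i, d_{i+1} = (130 - m_{i+1}^2)/d_i, a_{i+1} = floor((a_0 + m_{i+1})/d_{i+1}):
  m_1 = 1*11 - 0 = 11, d_1 = (130 - 11^2)/1 = 9/1 = 9, a_1 = floor((11 + 11)/9) = 2.
  m_2 = 9*2 - 11 = 7, d_2 = (130 - 7^2)/9 = 81/9 = 9, a_2 = floor((11 + 7)/9) = 2.
  m_3 = 9*2 - 7 = 11, d_3 = (130 - 11^2)/9 = 9/9 = 1, a_3 = floor((11 + 11)/1) = 22.
  m_4 = 1*22 - 11 = 11, d_4 = (130 - 11^2)/1 = 9/1 = 9: (m_4, d_4) = (m_1, d_1) = (11, 9), so from here the quotients repeat a_1, ..., a_3; the period length is 3.
So sqrt(130) = [11; (2, 2, 22)] with period length k = 3.
k is odd, so (p_{k-1}, q_{k-1}) only solves x^2 - 130y^2 = -1 and the fundamental solution of x^2 - 130y^2 = 1 is (p_{2k-1}, q_{2k-1}) = (p_5, q_5); compute convergents through index 5, running through the period twice.
Convergents (p_i = a_i*p_{i-1} + p_{i-2}, q_i = a_i*q_{i-1} + q_{i-2} with p_{-2}=0, p_{-1}=1, q_{-2}=1, q_{-1}=0):
  i=0: a_0=11, p_0 = 11*1 + 0 = 11, q_0 = 11*0 + 1 = 1.
  i=1: a_1=2, p_1 = 2*11 + 1 = 23, q_1 = 2*1 + 0 = 2.
  i=2: a_2=2, p_2 = 2*23 + 11 = 57, q_2 = 2*2 + 1 = 5.
  i=3: a_3=22, p_3 = 22*57 + 23 = 1277, q_3 = 22*5 + 2 = 112.
  i=4: a_4=2, p_4 = 2*1277 + 57 = 2611, q_4 = 2*112 + 5 = 229.
  i=5: a_5=2, p_5 = 2*2611 + 1277 = 6499, q_5 = 2*229 + 112 = 570.
Indeed p_2^2 - 130*q_2^2 = 3249 - 3250 = -1, not +1.
Check: 6499^2 - 130*570^2 = 42237001 - 42237000 = 1, so (x, y) = (6499, 570) solves the equation, and by the theorem it is the least positive solution.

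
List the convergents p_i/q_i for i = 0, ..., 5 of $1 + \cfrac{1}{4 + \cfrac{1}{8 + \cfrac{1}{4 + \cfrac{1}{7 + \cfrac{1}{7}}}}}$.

Using the convergent recurrence p_i = a_i*p_{i-1} + p_{i-2}, q_i = a_i*q_{i-1} + q_{i-2} with p_{-2}=0, p_{-1}=1, q_{-2}=1, q_{-1}=0:
  i=0: a_0=1, p_0 = 1*1 + 0 = 1, q_0 = 1*0 + 1 = 1.
  i=1: a_1=4, p_1 = 4*1 + 1 = 5, q_1 = 4*1 + 0 = 4.
  i=2: a_2=8, p_2 = 8*5 + 1 = 41, q_2 = 8*4 + 1 = 33.
  i=3: a_3=4, p_3 = 4*41 + 5 = 169, q_3 = 4*33 + 4 = 136.
  i=4: a_4=7, p_4 = 7*169 + 41 = 1224, q_4 = 7*136 + 33 = 985.
  i=5: a_5=7, p_5 = 7*1224 + 169 = 8737, q_5 = 7*985 + 136 = 7031.

1/1, 5/4, 41/33, 169/136, 1224/985, 8737/7031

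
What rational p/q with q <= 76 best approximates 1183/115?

Expand x = 1183/115 as a continued fraction with the Euclidean algorithm:
  1183 = 10*115 + 33, so a_0 = 10.
  115 = 3*33 + 16, so a_1 = 3.
  33 = 2*16 + 1, so a_2 = 2.
  16 = 16*1 + 0, so a_3 = 16.
so x = [10; 3, 2, 16].
Convergents (p_i = a_i*p_{i-1} + p_{i-2}, q_i = a_i*q_{i-1} + q_{i-2} with p_{-2}=0, p_{-1}=1, q_{-2}=1, q_{-1}=0), until the denominator exceeds 76:
  i=0: a_0=10, p_0 = 10*1 + 0 = 10, q_0 = 10*0 + 1 = 1.
  i=1: a_1=3, p_1 = 3*10 + 1 = 31, q_1 = 3*1 + 0 = 3.
  i=2: a_2=2, p_2 = 2*31 + 10 = 72, q_2 = 2*3 + 1 = 7.
  i=3: a_3=16, p_3 = 16*72 + 31 = 1183, q_3 = 16*7 + 3 = 115.
q_3 = 115 > 76, so the last convergent with denominator <= 76 is p_2/q_2 = 72/7.
The closest fraction with denominator <= 76 is either p_2/q_2 or the intermediate fraction (k*p_2 + p_1)/(k*q_2 + q_1) with the largest k >= 1 whose denominator stays <= 76; these approach x as k grows, and every other convergent or intermediate fraction in range is farther away.
Largest k: floor((76 - q_1)/q_2) = floor((76 - 3)/7) = 10.
That gives (10*72 + 31)/(10*7 + 3) = 751/73.
Compare the errors: |x - 72/7| = |1183*7 - 72*115|/(115*7) = 1/805, and |x - 751/73| = |1183*73 - 751*115|/(115*73) = 6/8395.
Cross-multiplying, 6*805 = 4830 < 8395 = 1*8395, so 6/8395 is smaller: the intermediate fraction 751/73 is closer to x than 72/7.

751/73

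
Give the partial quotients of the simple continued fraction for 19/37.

Run the Euclidean algorithm on 19 and 37; the successive quotients are the partial quotients a_0, a_1, ... (each step inverts the fractional part left over by the previous one):
  19 = 0*37 + 19, so a_0 = 0.
  37 = 1*19 + 18, so a_1 = 1.
  19 = 1*18 + 1, so a_2 = 1.
  18 = 18*1 + 0, so a_3 = 18.
The remainder reaches 0 after 4 divisions, so the expansion has 4 partial quotients, read off in order.

[0; 1, 1, 18]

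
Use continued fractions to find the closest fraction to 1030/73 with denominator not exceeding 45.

Expand x = 1030/73 as a continued fraction with the Euclidean algorithm:
  1030 = 14*73 + 8, so a_0 = 14.
  73 = 9*8 + 1, so a_1 = 9.
  8 = 8*1 + 0, so a_2 = 8.
so x = [14; 9, 8].
Convergents (p_i = a_i*p_{i-1} + p_{i-2}, q_i = a_i*q_{i-1} + q_{i-2} with p_{-2}=0, p_{-1}=1, q_{-2}=1, q_{-1}=0), until the denominator exceeds 45:
  i=0: a_0=14, p_0 = 14*1 + 0 = 14, q_0 = 14*0 + 1 = 1.
  i=1: a_1=9, p_1 = 9*14 + 1 = 127, q_1 = 9*1 + 0 = 9.
  i=2: a_2=8, p_2 = 8*127 + 14 = 1030, q_2 = 8*9 + 1 = 73.
q_2 = 73 > 45, so the last convergent with denominator <= 45 is p_1/q_1 = 127/9.
The closest fraction with denominator <= 45 is either p_1/q_1 or the intermediate fraction (k*p_1 + p_0)/(k*q_1 + q_0) with the largest k >= 1 whose denominator stays <= 45; these approach x as k grows, and every other convergent or intermediate fraction in range is farther away.
Largest k: floor((45 - q_0)/q_1) = floor((45 - 1)/9) = 4.
That gives (4*127 + 14)/(4*9 + 1) = 522/37.
Compare the errors: |x - 127/9| = |1030*9 - 127*73|/(73*9) = 1/657, and |x - 522/37| = |1030*37 - 522*73|/(73*37) = 4/2701.
Cross-multiplying, 4*657 = 2628 < 2701 = 1*2701, so 4/2701 is smaller: the intermediate fraction 522/37 is closer to x than 127/9.

522/37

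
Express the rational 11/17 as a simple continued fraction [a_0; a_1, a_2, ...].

Run the Euclidean algorithm on 11 and 17; the successive quotients are the partial quotients a_0, a_1, ... (each step inverts the fractional part left over by the previous one):
  11 = 0*17 + 11, so a_0 = 0.
  17 = 1*11 + 6, so a_1 = 1.
  11 = 1*6 + 5, so a_2 = 1.
  6 = 1*5 + 1, so a_3 = 1.
  5 = 5*1 + 0, so a_4 = 5.
The remainder reaches 0 after 5 divisions, so the expansion has 5 partial quotients, read off in order.

[0; 1, 1, 1, 5]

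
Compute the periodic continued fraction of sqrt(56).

[7; (2, 14)]

Write x_i = (sqrt(56) + m_i)/d_i with (m_0, d_0) = (0, 1). a_0 = floor(sqrt(56)) = 7, since 7^2 = 49 <= 56 < 64 = 8^2.
Iterate m_{i+1} = d_i*a_i - m_i, d_{i+1} = (56 - m_{i+1}^2)/d_i, a_{i+1} = floor((a_0 + m_{i+1})/d_{i+1}):
  m_1 = 1*7 - 0 = 7, d_1 = (56 - 7^2)/1 = 7/1 = 7, a_1 = floor((7 + 7)/7) = 2.
  m_2 = 7*2 - 7 = 7, d_2 = (56 - 7^2)/7 = 7/7 = 1, a_2 = floor((7 + 7)/1) = 14.
  m_3 = 1*14 - 7 = 7, d_3 = (56 - 7^2)/1 = 7/1 = 7: (m_3, d_3) = (m_1, d_1) = (7, 7), so from here the quotients repeat a_1, a_2; the period length is 2.
Hence the expansion of sqrt(56) is a_0 = 7 followed by the repeating block 2, 14 (period 2).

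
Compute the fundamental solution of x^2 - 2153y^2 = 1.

(x, y) = (107649, 2320)

First expand sqrt(2153) as a continued fraction. With x_i = (sqrt(2153) + m_i)/d_i and (m_0, d_0) = (0, 1): a_0 = floor(sqrt(2153)) = 46, since 46^2 = 2116 <= 2153 < 2209 = 47^2.
Iterate m_{i+1} = d_i*a_i - m_i, d_{i+1} = (2153 - m_{i+1}^2)/d_i, a_{i+1} = floor((a_0 + m_{i+1})/d_{i+1}):
  m_1 = 1*46 - 0 = 46, d_1 = (2153 - 46^2)/1 = 37/1 = 37, a_1 = floor((46 + 46)/37) = 2.
  m_2 = 37*2 - 46 = 28, d_2 = (2153 - 28^2)/37 = 1369/37 = 37, a_2 = floor((46 + 28)/37) = 2.
  m_3 = 37*2 - 28 = 46, d_3 = (2153 - 46^2)/37 = 37/37 = 1, a_3 = floor((46 + 46)/1) = 92.
  m_4 = 1*92 - 46 = 46, d_4 = (2153 - 46^2)/1 = 37/1 = 37: (m_4, d_4) = (m_1, d_1) = (46, 37), so from here the quotients repeat a_1, ..., a_3; the period length is 3.
So sqrt(2153) = [46; (2, 2, 92)] with period length k = 3.
k is odd, so (p_{k-1}, q_{k-1}) only solves x^2 - 2153y^2 = -1 and the fundamental solution of x^2 - 2153y^2 = 1 is (p_{2k-1}, q_{2k-1}) = (p_5, q_5); compute convergents through index 5, running through the period twice.
Convergents (p_i = a_i*p_{i-1} + p_{i-2}, q_i = a_i*q_{i-1} + q_{i-2} with p_{-2}=0, p_{-1}=1, q_{-2}=1, q_{-1}=0):
  i=0: a_0=46, p_0 = 46*1 + 0 = 46, q_0 = 46*0 + 1 = 1.
  i=1: a_1=2, p_1 = 2*46 + 1 = 93, q_1 = 2*1 + 0 = 2.
  i=2: a_2=2, p_2 = 2*93 + 46 = 232, q_2 = 2*2 + 1 = 5.
  i=3: a_3=92, p_3 = 92*232 + 93 = 21437, q_3 = 92*5 + 2 = 462.
  i=4: a_4=2, p_4 = 2*21437 + 232 = 43106, q_4 = 2*462 + 5 = 929.
  i=5: a_5=2, p_5 = 2*43106 + 21437 = 107649, q_5 = 2*929 + 462 = 2320.
Indeed p_2^2 - 2153*q_2^2 = 53824 - 53825 = -1, not +1.
Check: 107649^2 - 2153*2320^2 = 11588307201 - 11588307200 = 1, so (x, y) = (107649, 2320) solves the equation, and by the theorem it is the least positive solution.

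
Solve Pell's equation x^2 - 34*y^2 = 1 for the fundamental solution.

(x, y) = (35, 6)

First expand sqrt(34) as a continued fraction. With x_i = (sqrt(34) + m_i)/d_i and (m_0, d_0) = (0, 1): a_0 = floor(sqrt(34)) = 5, since 5^2 = 25 <= 34 < 36 = 6^2.
Iterate m_{i+1} = d_i*a_i - m_i, d_{i+1} = (34 - m_{i+1}^2)/d_i, a_{i+1} = floor((a_0 + m_{i+1})/d_{i+1}):
  m_1 = 1*5 - 0 = 5, d_1 = (34 - 5^2)/1 = 9/1 = 9, a_1 = floor((5 + 5)/9) = 1.
  m_2 = 9*1 - 5 = 4, d_2 = (34 - 4^2)/9 = 18/9 = 2, a_2 = floor((5 + 4)/2) = 4.
  m_3 = 2*4 - 4 = 4, d_3 = (34 - 4^2)/2 = 18/2 = 9, a_3 = floor((5 + 4)/9) = 1.
  m_4 = 9*1 - 4 = 5, d_4 = (34 - 5^2)/9 = 9/9 = 1, a_4 = floor((5 + 5)/1) = 10.
  m_5 = 1*10 - 5 = 5, d_5 = (34 - 5^2)/1 = 9/1 = 9: (m_5, d_5) = (m_1, d_1) = (5, 9), so from here the quotients repeat a_1, ..., a_4; the period length is 4.
So sqrt(34) = [5; (1, 4, 1, 10)] with period length k = 4.
k is even, so the fundamental solution of x^2 - 34y^2 = 1 is (p_{k-1}, q_{k-1}) = (p_3, q_3); compute convergents through index 3.
Convergents (p_i = a_i*p_{i-1} + p_{i-2}, q_i = a_i*q_{i-1} + q_{i-2} with p_{-2}=0, p_{-1}=1, q_{-2}=1, q_{-1}=0):
  i=0: a_0=5, p_0 = 5*1 + 0 = 5, q_0 = 5*0 + 1 = 1.
  i=1: a_1=1, p_1 = 1*5 + 1 = 6, q_1 = 1*1 + 0 = 1.
  i=2: a_2=4, p_2 = 4*6 + 5 = 29, q_2 = 4*1 + 1 = 5.
  i=3: a_3=1, p_3 = 1*29 + 6 = 35, q_3 = 1*5 + 1 = 6.
Check: 35^2 - 34*6^2 = 1225 - 1224 = 1, so (x, y) = (35, 6) solves the equation, and by the theorem it is the least positive solution.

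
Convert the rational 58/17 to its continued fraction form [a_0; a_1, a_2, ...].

[3; 2, 2, 3]

Run the Euclidean algorithm on 58 and 17; the successive quotients are the partial quotients a_0, a_1, ... (each step inverts the fractional part left over by the previous one):
  58 = 3*17 + 7, so a_0 = 3.
  17 = 2*7 + 3, so a_1 = 2.
  7 = 2*3 + 1, so a_2 = 2.
  3 = 3*1 + 0, so a_3 = 3.
The remainder reaches 0 after 4 divisions, so the expansion has 4 partial quotients, read off in order.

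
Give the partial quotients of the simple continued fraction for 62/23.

Run the Euclidean algorithm on 62 and 23; the successive quotients are the partial quotients a_0, a_1, ... (each step inverts the fractional part left over by the previous one):
  62 = 2*23 + 16, so a_0 = 2.
  23 = 1*16 + 7, so a_1 = 1.
  16 = 2*7 + 2, so a_2 = 2.
  7 = 3*2 + 1, so a_3 = 3.
  2 = 2*1 + 0, so a_4 = 2.
The remainder reaches 0 after 5 divisions, so the expansion has 5 partial quotients, read off in order.

[2; 1, 2, 3, 2]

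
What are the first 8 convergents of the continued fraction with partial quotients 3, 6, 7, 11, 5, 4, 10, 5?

3/1, 19/6, 136/43, 1515/479, 7711/2438, 32359/10231, 331301/104748, 1688864/533971

Using the convergent recurrence p_i = a_i*p_{i-1} + p_{i-2}, q_i = a_i*q_{i-1} + q_{i-2} with p_{-2}=0, p_{-1}=1, q_{-2}=1, q_{-1}=0:
  i=0: a_0=3, p_0 = 3*1 + 0 = 3, q_0 = 3*0 + 1 = 1.
  i=1: a_1=6, p_1 = 6*3 + 1 = 19, q_1 = 6*1 + 0 = 6.
  i=2: a_2=7, p_2 = 7*19 + 3 = 136, q_2 = 7*6 + 1 = 43.
  i=3: a_3=11, p_3 = 11*136 + 19 = 1515, q_3 = 11*43 + 6 = 479.
  i=4: a_4=5, p_4 = 5*1515 + 136 = 7711, q_4 = 5*479 + 43 = 2438.
  i=5: a_5=4, p_5 = 4*7711 + 1515 = 32359, q_5 = 4*2438 + 479 = 10231.
  i=6: a_6=10, p_6 = 10*32359 + 7711 = 331301, q_6 = 10*10231 + 2438 = 104748.
  i=7: a_7=5, p_7 = 5*331301 + 32359 = 1688864, q_7 = 5*104748 + 10231 = 533971.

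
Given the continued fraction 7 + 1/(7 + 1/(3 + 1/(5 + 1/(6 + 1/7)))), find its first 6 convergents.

7/1, 50/7, 157/22, 835/117, 5167/724, 37004/5185

Using the convergent recurrence p_i = a_i*p_{i-1} + p_{i-2}, q_i = a_i*q_{i-1} + q_{i-2} with p_{-2}=0, p_{-1}=1, q_{-2}=1, q_{-1}=0:
  i=0: a_0=7, p_0 = 7*1 + 0 = 7, q_0 = 7*0 + 1 = 1.
  i=1: a_1=7, p_1 = 7*7 + 1 = 50, q_1 = 7*1 + 0 = 7.
  i=2: a_2=3, p_2 = 3*50 + 7 = 157, q_2 = 3*7 + 1 = 22.
  i=3: a_3=5, p_3 = 5*157 + 50 = 835, q_3 = 5*22 + 7 = 117.
  i=4: a_4=6, p_4 = 6*835 + 157 = 5167, q_4 = 6*117 + 22 = 724.
  i=5: a_5=7, p_5 = 7*5167 + 835 = 37004, q_5 = 7*724 + 117 = 5185.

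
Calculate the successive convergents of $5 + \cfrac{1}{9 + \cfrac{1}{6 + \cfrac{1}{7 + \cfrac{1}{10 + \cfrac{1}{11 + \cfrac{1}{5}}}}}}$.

5/1, 46/9, 281/55, 2013/394, 20411/3995, 226534/44339, 1153081/225690

Using the convergent recurrence p_i = a_i*p_{i-1} + p_{i-2}, q_i = a_i*q_{i-1} + q_{i-2} with p_{-2}=0, p_{-1}=1, q_{-2}=1, q_{-1}=0:
  i=0: a_0=5, p_0 = 5*1 + 0 = 5, q_0 = 5*0 + 1 = 1.
  i=1: a_1=9, p_1 = 9*5 + 1 = 46, q_1 = 9*1 + 0 = 9.
  i=2: a_2=6, p_2 = 6*46 + 5 = 281, q_2 = 6*9 + 1 = 55.
  i=3: a_3=7, p_3 = 7*281 + 46 = 2013, q_3 = 7*55 + 9 = 394.
  i=4: a_4=10, p_4 = 10*2013 + 281 = 20411, q_4 = 10*394 + 55 = 3995.
  i=5: a_5=11, p_5 = 11*20411 + 2013 = 226534, q_5 = 11*3995 + 394 = 44339.
  i=6: a_6=5, p_6 = 5*226534 + 20411 = 1153081, q_6 = 5*44339 + 3995 = 225690.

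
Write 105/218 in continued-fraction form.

Run the Euclidean algorithm on 105 and 218; the successive quotients are the partial quotients a_0, a_1, ... (each step inverts the fractional part left over by the previous one):
  105 = 0*218 + 105, so a_0 = 0.
  218 = 2*105 + 8, so a_1 = 2.
  105 = 13*8 + 1, so a_2 = 13.
  8 = 8*1 + 0, so a_3 = 8.
The remainder reaches 0 after 4 divisions, so the expansion has 4 partial quotients, read off in order.

[0; 2, 13, 8]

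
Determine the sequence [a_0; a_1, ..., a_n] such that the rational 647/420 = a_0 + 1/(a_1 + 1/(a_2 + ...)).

Run the Euclidean algorithm on 647 and 420; the successive quotients are the partial quotients a_0, a_1, ... (each step inverts the fractional part left over by the previous one):
  647 = 1*420 + 227, so a_0 = 1.
  420 = 1*227 + 193, so a_1 = 1.
  227 = 1*193 + 34, so a_2 = 1.
  193 = 5*34 + 23, so a_3 = 5.
  34 = 1*23 + 11, so a_4 = 1.
  23 = 2*11 + 1, so a_5 = 2.
  11 = 11*1 + 0, so a_6 = 11.
The remainder reaches 0 after 7 divisions, so the expansion has 7 partial quotients, read off in order.

[1; 1, 1, 5, 1, 2, 11]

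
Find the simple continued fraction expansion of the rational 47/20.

[2; 2, 1, 6]

Run the Euclidean algorithm on 47 and 20; the successive quotients are the partial quotients a_0, a_1, ... (each step inverts the fractional part left over by the previous one):
  47 = 2*20 + 7, so a_0 = 2.
  20 = 2*7 + 6, so a_1 = 2.
  7 = 1*6 + 1, so a_2 = 1.
  6 = 6*1 + 0, so a_3 = 6.
The remainder reaches 0 after 4 divisions, so the expansion has 4 partial quotients, read off in order.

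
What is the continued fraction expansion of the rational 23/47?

Run the Euclidean algorithm on 23 and 47; the successive quotients are the partial quotients a_0, a_1, ... (each step inverts the fractional part left over by the previous one):
  23 = 0*47 + 23, so a_0 = 0.
  47 = 2*23 + 1, so a_1 = 2.
  23 = 23*1 + 0, so a_2 = 23.
The remainder reaches 0 after 3 divisions, so the expansion has 3 partial quotients, read off in order.

[0; 2, 23]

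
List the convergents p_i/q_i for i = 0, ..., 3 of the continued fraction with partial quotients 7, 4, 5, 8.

Using the convergent recurrence p_i = a_i*p_{i-1} + p_{i-2}, q_i = a_i*q_{i-1} + q_{i-2} with p_{-2}=0, p_{-1}=1, q_{-2}=1, q_{-1}=0:
  i=0: a_0=7, p_0 = 7*1 + 0 = 7, q_0 = 7*0 + 1 = 1.
  i=1: a_1=4, p_1 = 4*7 + 1 = 29, q_1 = 4*1 + 0 = 4.
  i=2: a_2=5, p_2 = 5*29 + 7 = 152, q_2 = 5*4 + 1 = 21.
  i=3: a_3=8, p_3 = 8*152 + 29 = 1245, q_3 = 8*21 + 4 = 172.

7/1, 29/4, 152/21, 1245/172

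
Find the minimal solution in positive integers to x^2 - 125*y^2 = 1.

(x, y) = (930249, 83204)

First expand sqrt(125) as a continued fraction. With x_i = (sqrt(125) + m_i)/d_i and (m_0, d_0) = (0, 1): a_0 = floor(sqrt(125)) = 11, since 11^2 = 121 <= 125 < 144 = 12^2.
Iterate m_{i+1} = d_i*a_i - m_i, d_{i+1} = (125 - m_{i+1}^2)/d_i, a_{i+1} = floor((a_0 + m_{i+1})/d_{i+1}):
  m_1 = 1*11 - 0 = 11, d_1 = (125 - 11^2)/1 = 4/1 = 4, a_1 = floor((11 + 11)/4) = 5.
  m_2 = 4*5 - 11 = 9, d_2 = (125 - 9^2)/4 = 44/4 = 11, a_2 = floor((11 + 9)/11) = 1.
  m_3 = 11*1 - 9 = 2, d_3 = (125 - 2^2)/11 = 121/11 = 11, a_3 = floor((11 + 2)/11) = 1.
  m_4 = 11*1 - 2 = 9, d_4 = (125 - 9^2)/11 = 44/11 = 4, a_4 = floor((11 + 9)/4) = 5.
  m_5 = 4*5 - 9 = 11, d_5 = (125 - 11^2)/4 = 4/4 = 1, a_5 = floor((11 + 11)/1) = 22.
  m_6 = 1*22 - 11 = 11, d_6 = (125 - 11^2)/1 = 4/1 = 4: (m_6, d_6) = (m_1, d_1) = (11, 4), so from here the quotients repeat a_1, ..., a_5; the period length is 5.
So sqrt(125) = [11; (5, 1, 1, 5, 22)] with period length k = 5.
k is odd, so (p_{k-1}, q_{k-1}) only solves x^2 - 125y^2 = -1 and the fundamental solution of x^2 - 125y^2 = 1 is (p_{2k-1}, q_{2k-1}) = (p_9, q_9); compute convergents through index 9, running through the period twice.
Convergents (p_i = a_i*p_{i-1} + p_{i-2}, q_i = a_i*q_{i-1} + q_{i-2} with p_{-2}=0, p_{-1}=1, q_{-2}=1, q_{-1}=0):
  i=0: a_0=11, p_0 = 11*1 + 0 = 11, q_0 = 11*0 + 1 = 1.
  i=1: a_1=5, p_1 = 5*11 + 1 = 56, q_1 = 5*1 + 0 = 5.
  i=2: a_2=1, p_2 = 1*56 + 11 = 67, q_2 = 1*5 + 1 = 6.
  i=3: a_3=1, p_3 = 1*67 + 56 = 123, q_3 = 1*6 + 5 = 11.
  i=4: a_4=5, p_4 = 5*123 + 67 = 682, q_4 = 5*11 + 6 = 61.
  i=5: a_5=22, p_5 = 22*682 + 123 = 15127, q_5 = 22*61 + 11 = 1353.
  i=6: a_6=5, p_6 = 5*15127 + 682 = 76317, q_6 = 5*1353 + 61 = 6826.
  i=7: a_7=1, p_7 = 1*76317 + 15127 = 91444, q_7 = 1*6826 + 1353 = 8179.
  i=8: a_8=1, p_8 = 1*91444 + 76317 = 167761, q_8 = 1*8179 + 6826 = 15005.
  i=9: a_9=5, p_9 = 5*167761 + 91444 = 930249, q_9 = 5*15005 + 8179 = 83204.
Indeed p_4^2 - 125*q_4^2 = 465124 - 465125 = -1, not +1.
Check: 930249^2 - 125*83204^2 = 865363202001 - 865363202000 = 1, so (x, y) = (930249, 83204) solves the equation, and by the theorem it is the least positive solution.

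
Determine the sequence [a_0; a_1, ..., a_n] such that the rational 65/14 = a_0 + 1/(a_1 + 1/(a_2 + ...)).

Run the Euclidean algorithm on 65 and 14; the successive quotients are the partial quotients a_0, a_1, ... (each step inverts the fractional part left over by the previous one):
  65 = 4*14 + 9, so a_0 = 4.
  14 = 1*9 + 5, so a_1 = 1.
  9 = 1*5 + 4, so a_2 = 1.
  5 = 1*4 + 1, so a_3 = 1.
  4 = 4*1 + 0, so a_4 = 4.
The remainder reaches 0 after 5 divisions, so the expansion has 5 partial quotients, read off in order.

[4; 1, 1, 1, 4]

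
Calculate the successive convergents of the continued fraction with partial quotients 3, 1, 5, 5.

Using the convergent recurrence p_i = a_i*p_{i-1} + p_{i-2}, q_i = a_i*q_{i-1} + q_{i-2} with p_{-2}=0, p_{-1}=1, q_{-2}=1, q_{-1}=0:
  i=0: a_0=3, p_0 = 3*1 + 0 = 3, q_0 = 3*0 + 1 = 1.
  i=1: a_1=1, p_1 = 1*3 + 1 = 4, q_1 = 1*1 + 0 = 1.
  i=2: a_2=5, p_2 = 5*4 + 3 = 23, q_2 = 5*1 + 1 = 6.
  i=3: a_3=5, p_3 = 5*23 + 4 = 119, q_3 = 5*6 + 1 = 31.

3/1, 4/1, 23/6, 119/31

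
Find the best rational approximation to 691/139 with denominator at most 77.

174/35

Expand x = 691/139 as a continued fraction with the Euclidean algorithm:
  691 = 4*139 + 135, so a_0 = 4.
  139 = 1*135 + 4, so a_1 = 1.
  135 = 33*4 + 3, so a_2 = 33.
  4 = 1*3 + 1, so a_3 = 1.
  3 = 3*1 + 0, so a_4 = 3.
so x = [4; 1, 33, 1, 3].
Convergents (p_i = a_i*p_{i-1} + p_{i-2}, q_i = a_i*q_{i-1} + q_{i-2} with p_{-2}=0, p_{-1}=1, q_{-2}=1, q_{-1}=0), until the denominator exceeds 77:
  i=0: a_0=4, p_0 = 4*1 + 0 = 4, q_0 = 4*0 + 1 = 1.
  i=1: a_1=1, p_1 = 1*4 + 1 = 5, q_1 = 1*1 + 0 = 1.
  i=2: a_2=33, p_2 = 33*5 + 4 = 169, q_2 = 33*1 + 1 = 34.
  i=3: a_3=1, p_3 = 1*169 + 5 = 174, q_3 = 1*34 + 1 = 35.
  i=4: a_4=3, p_4 = 3*174 + 169 = 691, q_4 = 3*35 + 34 = 139.
q_4 = 139 > 77, so the last convergent with denominator <= 77 is p_3/q_3 = 174/35.
The closest fraction with denominator <= 77 is either p_3/q_3 or the intermediate fraction (k*p_3 + p_2)/(k*q_3 + q_2) with the largest k >= 1 whose denominator stays <= 77; these approach x as k grows, and every other convergent or intermediate fraction in range is farther away.
Largest k: floor((77 - q_2)/q_3) = floor((77 - 34)/35) = 1.
That gives (1*174 + 169)/(1*35 + 34) = 343/69.
Compare the errors: |x - 174/35| = |691*35 - 174*139|/(139*35) = 1/4865, and |x - 343/69| = |691*69 - 343*139|/(139*69) = 2/9591.
Cross-multiplying, 1*9591 = 9591 < 9730 = 2*4865, so 1/4865 is smaller: the convergent 174/35 is closer to x than 343/69.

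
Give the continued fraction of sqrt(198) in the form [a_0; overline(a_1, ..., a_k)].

Write x_i = (sqrt(198) + m_i)/d_i with (m_0, d_0) = (0, 1). a_0 = floor(sqrt(198)) = 14, since 14^2 = 196 <= 198 < 225 = 15^2.
Iterate m_{i+1} = d_i*a_i - m_i, d_{i+1} = (198 - m_{i+1}^2)/d_i, a_{i+1} = floor((a_0 + m_{i+1})/d_{i+1}):
  m_1 = 1*14 - 0 = 14, d_1 = (198 - 14^2)/1 = 2/1 = 2, a_1 = floor((14 + 14)/2) = 14.
  m_2 = 2*14 - 14 = 14, d_2 = (198 - 14^2)/2 = 2/2 = 1, a_2 = floor((14 + 14)/1) = 28.
  m_3 = 1*28 - 14 = 14, d_3 = (198 - 14^2)/1 = 2/1 = 2: (m_3, d_3) = (m_1, d_1) = (14, 2), so from here the quotients repeat a_1, a_2; the period length is 2.
Hence the expansion of sqrt(198) is a_0 = 14 followed by the repeating block 14, 28 (period 2).

[14; overline(14, 28)]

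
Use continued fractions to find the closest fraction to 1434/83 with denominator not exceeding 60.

Expand x = 1434/83 as a continued fraction with the Euclidean algorithm:
  1434 = 17*83 + 23, so a_0 = 17.
  83 = 3*23 + 14, so a_1 = 3.
  23 = 1*14 + 9, so a_2 = 1.
  14 = 1*9 + 5, so a_3 = 1.
  9 = 1*5 + 4, so a_4 = 1.
  5 = 1*4 + 1, so a_5 = 1.
  4 = 4*1 + 0, so a_6 = 4.
so x = [17; 3, 1, 1, 1, 1, 4].
Convergents (p_i = a_i*p_{i-1} + p_{i-2}, q_i = a_i*q_{i-1} + q_{i-2} with p_{-2}=0, p_{-1}=1, q_{-2}=1, q_{-1}=0), until the denominator exceeds 60:
  i=0: a_0=17, p_0 = 17*1 + 0 = 17, q_0 = 17*0 + 1 = 1.
  i=1: a_1=3, p_1 = 3*17 + 1 = 52, q_1 = 3*1 + 0 = 3.
  i=2: a_2=1, p_2 = 1*52 + 17 = 69, q_2 = 1*3 + 1 = 4.
  i=3: a_3=1, p_3 = 1*69 + 52 = 121, q_3 = 1*4 + 3 = 7.
  i=4: a_4=1, p_4 = 1*121 + 69 = 190, q_4 = 1*7 + 4 = 11.
  i=5: a_5=1, p_5 = 1*190 + 121 = 311, q_5 = 1*11 + 7 = 18.
  i=6: a_6=4, p_6 = 4*311 + 190 = 1434, q_6 = 4*18 + 11 = 83.
q_6 = 83 > 60, so the last convergent with denominator <= 60 is p_5/q_5 = 311/18.
The closest fraction with denominator <= 60 is either p_5/q_5 or the intermediate fraction (k*p_5 + p_4)/(k*q_5 + q_4) with the largest k >= 1 whose denominator stays <= 60; these approach x as k grows, and every other convergent or intermediate fraction in range is farther away.
Largest k: floor((60 - q_4)/q_5) = floor((60 - 11)/18) = 2.
That gives (2*311 + 190)/(2*18 + 11) = 812/47.
Compare the errors: |x - 311/18| = |1434*18 - 311*83|/(83*18) = 1/1494, and |x - 812/47| = |1434*47 - 812*83|/(83*47) = 2/3901.
Cross-multiplying, 2*1494 = 2988 < 3901 = 1*3901, so 2/3901 is smaller: the intermediate fraction 812/47 is closer to x than 311/18.

812/47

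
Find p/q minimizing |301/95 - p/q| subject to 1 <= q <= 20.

Expand x = 301/95 as a continued fraction with the Euclidean algorithm:
  301 = 3*95 + 16, so a_0 = 3.
  95 = 5*16 + 15, so a_1 = 5.
  16 = 1*15 + 1, so a_2 = 1.
  15 = 15*1 + 0, so a_3 = 15.
so x = [3; 5, 1, 15].
Convergents (p_i = a_i*p_{i-1} + p_{i-2}, q_i = a_i*q_{i-1} + q_{i-2} with p_{-2}=0, p_{-1}=1, q_{-2}=1, q_{-1}=0), until the denominator exceeds 20:
  i=0: a_0=3, p_0 = 3*1 + 0 = 3, q_0 = 3*0 + 1 = 1.
  i=1: a_1=5, p_1 = 5*3 + 1 = 16, q_1 = 5*1 + 0 = 5.
  i=2: a_2=1, p_2 = 1*16 + 3 = 19, q_2 = 1*5 + 1 = 6.
  i=3: a_3=15, p_3 = 15*19 + 16 = 301, q_3 = 15*6 + 5 = 95.
q_3 = 95 > 20, so the last convergent with denominator <= 20 is p_2/q_2 = 19/6.
The closest fraction with denominator <= 20 is either p_2/q_2 or the intermediate fraction (k*p_2 + p_1)/(k*q_2 + q_1) with the largest k >= 1 whose denominator stays <= 20; these approach x as k grows, and every other convergent or intermediate fraction in range is farther away.
Largest k: floor((20 - q_1)/q_2) = floor((20 - 5)/6) = 2.
That gives (2*19 + 16)/(2*6 + 5) = 54/17.
Compare the errors: |x - 19/6| = |301*6 - 19*95|/(95*6) = 1/570, and |x - 54/17| = |301*17 - 54*95|/(95*17) = 13/1615.
Cross-multiplying, 1*1615 = 1615 < 7410 = 13*570, so 1/570 is smaller: the convergent 19/6 is closer to x than 54/17.

19/6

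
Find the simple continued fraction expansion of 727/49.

Run the Euclidean algorithm on 727 and 49; the successive quotients are the partial quotients a_0, a_1, ... (each step inverts the fractional part left over by the previous one):
  727 = 14*49 + 41, so a_0 = 14.
  49 = 1*41 + 8, so a_1 = 1.
  41 = 5*8 + 1, so a_2 = 5.
  8 = 8*1 + 0, so a_3 = 8.
The remainder reaches 0 after 4 divisions, so the expansion has 4 partial quotients, read off in order.

[14; 1, 5, 8]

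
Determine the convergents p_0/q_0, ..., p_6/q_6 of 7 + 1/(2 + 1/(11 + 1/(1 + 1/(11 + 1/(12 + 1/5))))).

7/1, 15/2, 172/23, 187/25, 2229/298, 26935/3601, 136904/18303

Using the convergent recurrence p_i = a_i*p_{i-1} + p_{i-2}, q_i = a_i*q_{i-1} + q_{i-2} with p_{-2}=0, p_{-1}=1, q_{-2}=1, q_{-1}=0:
  i=0: a_0=7, p_0 = 7*1 + 0 = 7, q_0 = 7*0 + 1 = 1.
  i=1: a_1=2, p_1 = 2*7 + 1 = 15, q_1 = 2*1 + 0 = 2.
  i=2: a_2=11, p_2 = 11*15 + 7 = 172, q_2 = 11*2 + 1 = 23.
  i=3: a_3=1, p_3 = 1*172 + 15 = 187, q_3 = 1*23 + 2 = 25.
  i=4: a_4=11, p_4 = 11*187 + 172 = 2229, q_4 = 11*25 + 23 = 298.
  i=5: a_5=12, p_5 = 12*2229 + 187 = 26935, q_5 = 12*298 + 25 = 3601.
  i=6: a_6=5, p_6 = 5*26935 + 2229 = 136904, q_6 = 5*3601 + 298 = 18303.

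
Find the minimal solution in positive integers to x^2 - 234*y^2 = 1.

(x, y) = (5201, 340)

First expand sqrt(234) as a continued fraction. With x_i = (sqrt(234) + m_i)/d_i and (m_0, d_0) = (0, 1): a_0 = floor(sqrt(234)) = 15, since 15^2 = 225 <= 234 < 256 = 16^2.
Iterate m_{i+1} = d_i*a_i - m_i, d_{i+1} = (234 - m_{i+1}^2)/d_i, a_{i+1} = floor((a_0 + m_{i+1})/d_{i+1}):
  m_1 = 1*15 - 0 = 15, d_1 = (234 - 15^2)/1 = 9/1 = 9, a_1 = floor((15 + 15)/9) = 3.
  m_2 = 9*3 - 15 = 12, d_2 = (234 - 12^2)/9 = 90/9 = 10, a_2 = floor((15 + 12)/10) = 2.
  m_3 = 10*2 - 12 = 8, d_3 = (234 - 8^2)/10 = 170/10 = 17, a_3 = floor((15 + 8)/17) = 1.
  m_4 = 17*1 - 8 = 9, d_4 = (234 - 9^2)/17 = 153/17 = 9, a_4 = floor((15 + 9)/9) = 2.
  m_5 = 9*2 - 9 = 9, d_5 = (234 - 9^2)/9 = 153/9 = 17, a_5 = floor((15 + 9)/17) = 1.
  m_6 = 17*1 - 9 = 8, d_6 = (234 - 8^2)/17 = 170/17 = 10, a_6 = floor((15 + 8)/10) = 2.
  m_7 = 10*2 - 8 = 12, d_7 = (234 - 12^2)/10 = 90/10 = 9, a_7 = floor((15 + 12)/9) = 3.
  m_8 = 9*3 - 12 = 15, d_8 = (234 - 15^2)/9 = 9/9 = 1, a_8 = floor((15 + 15)/1) = 30.
  m_9 = 1*30 - 15 = 15, d_9 = (234 - 15^2)/1 = 9/1 = 9: (m_9, d_9) = (m_1, d_1) = (15, 9), so from here the quotients repeat a_1, ..., a_8; the period length is 8.
So sqrt(234) = [15; (3, 2, 1, 2, 1, 2, 3, 30)] with period length k = 8.
k is even, so the fundamental solution of x^2 - 234y^2 = 1 is (p_{k-1}, q_{k-1}) = (p_7, q_7); compute convergents through index 7.
Convergents (p_i = a_i*p_{i-1} + p_{i-2}, q_i = a_i*q_{i-1} + q_{i-2} with p_{-2}=0, p_{-1}=1, q_{-2}=1, q_{-1}=0):
  i=0: a_0=15, p_0 = 15*1 + 0 = 15, q_0 = 15*0 + 1 = 1.
  i=1: a_1=3, p_1 = 3*15 + 1 = 46, q_1 = 3*1 + 0 = 3.
  i=2: a_2=2, p_2 = 2*46 + 15 = 107, q_2 = 2*3 + 1 = 7.
  i=3: a_3=1, p_3 = 1*107 + 46 = 153, q_3 = 1*7 + 3 = 10.
  i=4: a_4=2, p_4 = 2*153 + 107 = 413, q_4 = 2*10 + 7 = 27.
  i=5: a_5=1, p_5 = 1*413 + 153 = 566, q_5 = 1*27 + 10 = 37.
  i=6: a_6=2, p_6 = 2*566 + 413 = 1545, q_6 = 2*37 + 27 = 101.
  i=7: a_7=3, p_7 = 3*1545 + 566 = 5201, q_7 = 3*101 + 37 = 340.
Check: 5201^2 - 234*340^2 = 27050401 - 27050400 = 1, so (x, y) = (5201, 340) solves the equation, and by the theorem it is the least positive solution.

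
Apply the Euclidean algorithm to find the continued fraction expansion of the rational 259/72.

[3; 1, 1, 2, 14]

Run the Euclidean algorithm on 259 and 72; the successive quotients are the partial quotients a_0, a_1, ... (each step inverts the fractional part left over by the previous one):
  259 = 3*72 + 43, so a_0 = 3.
  72 = 1*43 + 29, so a_1 = 1.
  43 = 1*29 + 14, so a_2 = 1.
  29 = 2*14 + 1, so a_3 = 2.
  14 = 14*1 + 0, so a_4 = 14.
The remainder reaches 0 after 5 divisions, so the expansion has 5 partial quotients, read off in order.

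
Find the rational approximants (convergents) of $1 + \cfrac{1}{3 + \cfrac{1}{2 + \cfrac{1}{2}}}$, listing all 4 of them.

1/1, 4/3, 9/7, 22/17

Using the convergent recurrence p_i = a_i*p_{i-1} + p_{i-2}, q_i = a_i*q_{i-1} + q_{i-2} with p_{-2}=0, p_{-1}=1, q_{-2}=1, q_{-1}=0:
  i=0: a_0=1, p_0 = 1*1 + 0 = 1, q_0 = 1*0 + 1 = 1.
  i=1: a_1=3, p_1 = 3*1 + 1 = 4, q_1 = 3*1 + 0 = 3.
  i=2: a_2=2, p_2 = 2*4 + 1 = 9, q_2 = 2*3 + 1 = 7.
  i=3: a_3=2, p_3 = 2*9 + 4 = 22, q_3 = 2*7 + 3 = 17.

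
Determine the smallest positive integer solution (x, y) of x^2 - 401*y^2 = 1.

(x, y) = (801, 40)

First expand sqrt(401) as a continued fraction. With x_i = (sqrt(401) + m_i)/d_i and (m_0, d_0) = (0, 1): a_0 = floor(sqrt(401)) = 20, since 20^2 = 400 <= 401 < 441 = 21^2.
Iterate m_{i+1} = d_i*a_i - m_i, d_{i+1} = (401 - m_{i+1}^2)/d_i, a_{i+1} = floor((a_0 + m_{i+1})/d_{i+1}):
  m_1 = 1*20 - 0 = 20, d_1 = (401 - 20^2)/1 = 1/1 = 1, a_1 = floor((20 + 20)/1) = 40.
  m_2 = 1*40 - 20 = 20, d_2 = (401 - 20^2)/1 = 1/1 = 1: (m_2, d_2) = (m_1, d_1) = (20, 1), so from here the quotient a_1 repeats; the period length is 1.
So sqrt(401) = [20; (40)] with period length k = 1.
k is odd, so (p_{k-1}, q_{k-1}) only solves x^2 - 401y^2 = -1 and the fundamental solution of x^2 - 401y^2 = 1 is (p_{2k-1}, q_{2k-1}) = (p_1, q_1); compute convergents through index 1, running through the period twice.
Convergents (p_i = a_i*p_{i-1} + p_{i-2}, q_i = a_i*q_{i-1} + q_{i-2} with p_{-2}=0, p_{-1}=1, q_{-2}=1, q_{-1}=0):
  i=0: a_0=20, p_0 = 20*1 + 0 = 20, q_0 = 20*0 + 1 = 1.
  i=1: a_1=40, p_1 = 40*20 + 1 = 801, q_1 = 40*1 + 0 = 40.
Indeed p_0^2 - 401*q_0^2 = 400 - 401 = -1, not +1.
Check: 801^2 - 401*40^2 = 641601 - 641600 = 1, so (x, y) = (801, 40) solves the equation, and by the theorem it is the least positive solution.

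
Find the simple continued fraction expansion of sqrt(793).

[28; (6, 4, 6, 56)]

Write x_i = (sqrt(793) + m_i)/d_i with (m_0, d_0) = (0, 1). a_0 = floor(sqrt(793)) = 28, since 28^2 = 784 <= 793 < 841 = 29^2.
Iterate m_{i+1} = d_i*a_i - m_i, d_{i+1} = (793 - m_{i+1}^2)/d_i, a_{i+1} = floor((a_0 + m_{i+1})/d_{i+1}):
  m_1 = 1*28 - 0 = 28, d_1 = (793 - 28^2)/1 = 9/1 = 9, a_1 = floor((28 + 28)/9) = 6.
  m_2 = 9*6 - 28 = 26, d_2 = (793 - 26^2)/9 = 117/9 = 13, a_2 = floor((28 + 26)/13) = 4.
  m_3 = 13*4 - 26 = 26, d_3 = (793 - 26^2)/13 = 117/13 = 9, a_3 = floor((28 + 26)/9) = 6.
  m_4 = 9*6 - 26 = 28, d_4 = (793 - 28^2)/9 = 9/9 = 1, a_4 = floor((28 + 28)/1) = 56.
  m_5 = 1*56 - 28 = 28, d_5 = (793 - 28^2)/1 = 9/1 = 9: (m_5, d_5) = (m_1, d_1) = (28, 9), so from here the quotients repeat a_1, ..., a_4; the period length is 4.
Hence the expansion of sqrt(793) is a_0 = 28 followed by the repeating block 6, 4, 6, 56 (period 4).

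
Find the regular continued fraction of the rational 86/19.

[4; 1, 1, 9]

Run the Euclidean algorithm on 86 and 19; the successive quotients are the partial quotients a_0, a_1, ... (each step inverts the fractional part left over by the previous one):
  86 = 4*19 + 10, so a_0 = 4.
  19 = 1*10 + 9, so a_1 = 1.
  10 = 1*9 + 1, so a_2 = 1.
  9 = 9*1 + 0, so a_3 = 9.
The remainder reaches 0 after 4 divisions, so the expansion has 4 partial quotients, read off in order.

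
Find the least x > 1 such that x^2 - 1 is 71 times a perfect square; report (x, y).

(x, y) = (3480, 413)

First expand sqrt(71) as a continued fraction. With x_i = (sqrt(71) + m_i)/d_i and (m_0, d_0) = (0, 1): a_0 = floor(sqrt(71)) = 8, since 8^2 = 64 <= 71 < 81 = 9^2.
Iterate m_{i+1} = d_i*a_i - m_i, d_{i+1} = (71 - m_{i+1}^2)/d_i, a_{i+1} = floor((a_0 + m_{i+1})/d_{i+1}):
  m_1 = 1*8 - 0 = 8, d_1 = (71 - 8^2)/1 = 7/1 = 7, a_1 = floor((8 + 8)/7) = 2.
  m_2 = 7*2 - 8 = 6, d_2 = (71 - 6^2)/7 = 35/7 = 5, a_2 = floor((8 + 6)/5) = 2.
  m_3 = 5*2 - 6 = 4, d_3 = (71 - 4^2)/5 = 55/5 = 11, a_3 = floor((8 + 4)/11) = 1.
  m_4 = 11*1 - 4 = 7, d_4 = (71 - 7^2)/11 = 22/11 = 2, a_4 = floor((8 + 7)/2) = 7.
  m_5 = 2*7 - 7 = 7, d_5 = (71 - 7^2)/2 = 22/2 = 11, a_5 = floor((8 + 7)/11) = 1.
  m_6 = 11*1 - 7 = 4, d_6 = (71 - 4^2)/11 = 55/11 = 5, a_6 = floor((8 + 4)/5) = 2.
  m_7 = 5*2 - 4 = 6, d_7 = (71 - 6^2)/5 = 35/5 = 7, a_7 = floor((8 + 6)/7) = 2.
  m_8 = 7*2 - 6 = 8, d_8 = (71 - 8^2)/7 = 7/7 = 1, a_8 = floor((8 + 8)/1) = 16.
  m_9 = 1*16 - 8 = 8, d_9 = (71 - 8^2)/1 = 7/1 = 7: (m_9, d_9) = (m_1, d_1) = (8, 7), so from here the quotients repeat a_1, ..., a_8; the period length is 8.
So sqrt(71) = [8; (2, 2, 1, 7, 1, 2, 2, 16)] with period length k = 8.
k is even, so the fundamental solution of x^2 - 71y^2 = 1 is (p_{k-1}, q_{k-1}) = (p_7, q_7); compute convergents through index 7.
Convergents (p_i = a_i*p_{i-1} + p_{i-2}, q_i = a_i*q_{i-1} + q_{i-2} with p_{-2}=0, p_{-1}=1, q_{-2}=1, q_{-1}=0):
  i=0: a_0=8, p_0 = 8*1 + 0 = 8, q_0 = 8*0 + 1 = 1.
  i=1: a_1=2, p_1 = 2*8 + 1 = 17, q_1 = 2*1 + 0 = 2.
  i=2: a_2=2, p_2 = 2*17 + 8 = 42, q_2 = 2*2 + 1 = 5.
  i=3: a_3=1, p_3 = 1*42 + 17 = 59, q_3 = 1*5 + 2 = 7.
  i=4: a_4=7, p_4 = 7*59 + 42 = 455, q_4 = 7*7 + 5 = 54.
  i=5: a_5=1, p_5 = 1*455 + 59 = 514, q_5 = 1*54 + 7 = 61.
  i=6: a_6=2, p_6 = 2*514 + 455 = 1483, q_6 = 2*61 + 54 = 176.
  i=7: a_7=2, p_7 = 2*1483 + 514 = 3480, q_7 = 2*176 + 61 = 413.
Check: 3480^2 - 71*413^2 = 12110400 - 12110399 = 1, so (x, y) = (3480, 413) solves the equation, and by the theorem it is the least positive solution.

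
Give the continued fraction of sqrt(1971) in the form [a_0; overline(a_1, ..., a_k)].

Write x_i = (sqrt(1971) + m_i)/d_i with (m_0, d_0) = (0, 1). a_0 = floor(sqrt(1971)) = 44, since 44^2 = 1936 <= 1971 < 2025 = 45^2.
Iterate m_{i+1} = d_i*a_i - m_i, d_{i+1} = (1971 - m_{i+1}^2)/d_i, a_{i+1} = floor((a_0 + m_{i+1})/d_{i+1}):
  m_1 = 1*44 - 0 = 44, d_1 = (1971 - 44^2)/1 = 35/1 = 35, a_1 = floor((44 + 44)/35) = 2.
  m_2 = 35*2 - 44 = 26, d_2 = (1971 - 26^2)/35 = 1295/35 = 37, a_2 = floor((44 + 26)/37) = 1.
  m_3 = 37*1 - 26 = 11, d_3 = (1971 - 11^2)/37 = 1850/37 = 50, a_3 = floor((44 + 11)/50) = 1.
  m_4 = 50*1 - 11 = 39, d_4 = (1971 - 39^2)/50 = 450/50 = 9, a_4 = floor((44 + 39)/9) = 9.
  m_5 = 9*9 - 39 = 42, d_5 = (1971 - 42^2)/9 = 207/9 = 23, a_5 = floor((44 + 42)/23) = 3.
  m_6 = 23*3 - 42 = 27, d_6 = (1971 - 27^2)/23 = 1242/23 = 54, a_6 = floor((44 + 27)/54) = 1.
  m_7 = 54*1 - 27 = 27, d_7 = (1971 - 27^2)/54 = 1242/54 = 23, a_7 = floor((44 + 27)/23) = 3.
  m_8 = 23*3 - 27 = 42, d_8 = (1971 - 42^2)/23 = 207/23 = 9, a_8 = floor((44 + 42)/9) = 9.
  m_9 = 9*9 - 42 = 39, d_9 = (1971 - 39^2)/9 = 450/9 = 50, a_9 = floor((44 + 39)/50) = 1.
  m_10 = 50*1 - 39 = 11, d_10 = (1971 - 11^2)/50 = 1850/50 = 37, a_10 = floor((44 + 11)/37) = 1.
  m_11 = 37*1 - 11 = 26, d_11 = (1971 - 26^2)/37 = 1295/37 = 35, a_11 = floor((44 + 26)/35) = 2.
  m_12 = 35*2 - 26 = 44, d_12 = (1971 - 44^2)/35 = 35/35 = 1, a_12 = floor((44 + 44)/1) = 88.
  m_13 = 1*88 - 44 = 44, d_13 = (1971 - 44^2)/1 = 35/1 = 35: (m_13, d_13) = (m_1, d_1) = (44, 35), so from here the quotients repeat a_1, ..., a_12; the period length is 12.
Hence the expansion of sqrt(1971) is a_0 = 44 followed by the repeating block 2, 1, 1, 9, 3, 1, 3, 9, 1, 1, 2, 88 (period 12).

[44; overline(2, 1, 1, 9, 3, 1, 3, 9, 1, 1, 2, 88)]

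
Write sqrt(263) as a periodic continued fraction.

Write x_i = (sqrt(263) + m_i)/d_i with (m_0, d_0) = (0, 1). a_0 = floor(sqrt(263)) = 16, since 16^2 = 256 <= 263 < 289 = 17^2.
Iterate m_{i+1} = d_i*a_i - m_i, d_{i+1} = (263 - m_{i+1}^2)/d_i, a_{i+1} = floor((a_0 + m_{i+1})/d_{i+1}):
  m_1 = 1*16 - 0 = 16, d_1 = (263 - 16^2)/1 = 7/1 = 7, a_1 = floor((16 + 16)/7) = 4.
  m_2 = 7*4 - 16 = 12, d_2 = (263 - 12^2)/7 = 119/7 = 17, a_2 = floor((16 + 12)/17) = 1.
  m_3 = 17*1 - 12 = 5, d_3 = (263 - 5^2)/17 = 238/17 = 14, a_3 = floor((16 + 5)/14) = 1.
  m_4 = 14*1 - 5 = 9, d_4 = (263 - 9^2)/14 = 182/14 = 13, a_4 = floor((16 + 9)/13) = 1.
  m_5 = 13*1 - 9 = 4, d_5 = (263 - 4^2)/13 = 247/13 = 19, a_5 = floor((16 + 4)/19) = 1.
  m_6 = 19*1 - 4 = 15, d_6 = (263 - 15^2)/19 = 38/19 = 2, a_6 = floor((16 + 15)/2) = 15.
  m_7 = 2*15 - 15 = 15, d_7 = (263 - 15^2)/2 = 38/2 = 19, a_7 = floor((16 + 15)/19) = 1.
  m_8 = 19*1 - 15 = 4, d_8 = (263 - 4^2)/19 = 247/19 = 13, a_8 = floor((16 + 4)/13) = 1.
  m_9 = 13*1 - 4 = 9, d_9 = (263 - 9^2)/13 = 182/13 = 14, a_9 = floor((16 + 9)/14) = 1.
  m_10 = 14*1 - 9 = 5, d_10 = (263 - 5^2)/14 = 238/14 = 17, a_10 = floor((16 + 5)/17) = 1.
  m_11 = 17*1 - 5 = 12, d_11 = (263 - 12^2)/17 = 119/17 = 7, a_11 = floor((16 + 12)/7) = 4.
  m_12 = 7*4 - 12 = 16, d_12 = (263 - 16^2)/7 = 7/7 = 1, a_12 = floor((16 + 16)/1) = 32.
  m_13 = 1*32 - 16 = 16, d_13 = (263 - 16^2)/1 = 7/1 = 7: (m_13, d_13) = (m_1, d_1) = (16, 7), so from here the quotients repeat a_1, ..., a_12; the period length is 12.
Hence the expansion of sqrt(263) is a_0 = 16 followed by the repeating block 4, 1, 1, 1, 1, 15, 1, 1, 1, 1, 4, 32 (period 12).

[16; (4, 1, 1, 1, 1, 15, 1, 1, 1, 1, 4, 32)]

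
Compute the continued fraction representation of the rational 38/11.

[3; 2, 5]

Run the Euclidean algorithm on 38 and 11; the successive quotients are the partial quotients a_0, a_1, ... (each step inverts the fractional part left over by the previous one):
  38 = 3*11 + 5, so a_0 = 3.
  11 = 2*5 + 1, so a_1 = 2.
  5 = 5*1 + 0, so a_2 = 5.
The remainder reaches 0 after 3 divisions, so the expansion has 3 partial quotients, read off in order.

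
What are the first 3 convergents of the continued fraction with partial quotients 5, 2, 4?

5/1, 11/2, 49/9

Using the convergent recurrence p_i = a_i*p_{i-1} + p_{i-2}, q_i = a_i*q_{i-1} + q_{i-2} with p_{-2}=0, p_{-1}=1, q_{-2}=1, q_{-1}=0:
  i=0: a_0=5, p_0 = 5*1 + 0 = 5, q_0 = 5*0 + 1 = 1.
  i=1: a_1=2, p_1 = 2*5 + 1 = 11, q_1 = 2*1 + 0 = 2.
  i=2: a_2=4, p_2 = 4*11 + 5 = 49, q_2 = 4*2 + 1 = 9.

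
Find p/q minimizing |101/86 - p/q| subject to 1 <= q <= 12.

Expand x = 101/86 as a continued fraction with the Euclidean algorithm:
  101 = 1*86 + 15, so a_0 = 1.
  86 = 5*15 + 11, so a_1 = 5.
  15 = 1*11 + 4, so a_2 = 1.
  11 = 2*4 + 3, so a_3 = 2.
  4 = 1*3 + 1, so a_4 = 1.
  3 = 3*1 + 0, so a_5 = 3.
so x = [1; 5, 1, 2, 1, 3].
Convergents (p_i = a_i*p_{i-1} + p_{i-2}, q_i = a_i*q_{i-1} + q_{i-2} with p_{-2}=0, p_{-1}=1, q_{-2}=1, q_{-1}=0), until the denominator exceeds 12:
  i=0: a_0=1, p_0 = 1*1 + 0 = 1, q_0 = 1*0 + 1 = 1.
  i=1: a_1=5, p_1 = 5*1 + 1 = 6, q_1 = 5*1 + 0 = 5.
  i=2: a_2=1, p_2 = 1*6 + 1 = 7, q_2 = 1*5 + 1 = 6.
  i=3: a_3=2, p_3 = 2*7 + 6 = 20, q_3 = 2*6 + 5 = 17.
q_3 = 17 > 12, so the last convergent with denominator <= 12 is p_2/q_2 = 7/6.
The closest fraction with denominator <= 12 is either p_2/q_2 or the intermediate fraction (k*p_2 + p_1)/(k*q_2 + q_1) with the largest k >= 1 whose denominator stays <= 12; these approach x as k grows, and every other convergent or intermediate fraction in range is farther away.
Largest k: floor((12 - q_1)/q_2) = floor((12 - 5)/6) = 1.
That gives (1*7 + 6)/(1*6 + 5) = 13/11.
Compare the errors: |x - 7/6| = |101*6 - 7*86|/(86*6) = 4/516, and |x - 13/11| = |101*11 - 13*86|/(86*11) = 7/946.
Cross-multiplying, 7*516 = 3612 < 3784 = 4*946, so 7/946 is smaller: the intermediate fraction 13/11 is closer to x than 7/6.

13/11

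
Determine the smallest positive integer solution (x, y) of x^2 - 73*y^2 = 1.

First expand sqrt(73) as a continued fraction. With x_i = (sqrt(73) + m_i)/d_i and (m_0, d_0) = (0, 1): a_0 = floor(sqrt(73)) = 8, since 8^2 = 64 <= 73 < 81 = 9^2.
Iterate m_{i+1} = d_i*a_i - m_i, d_{i+1} = (73 - m_{i+1}^2)/d_i, a_{i+1} = floor((a_0 + m_{i+1})/d_{i+1}):
  m_1 = 1*8 - 0 = 8, d_1 = (73 - 8^2)/1 = 9/1 = 9, a_1 = floor((8 + 8)/9) = 1.
  m_2 = 9*1 - 8 = 1, d_2 = (73 - 1^2)/9 = 72/9 = 8, a_2 = floor((8 + 1)/8) = 1.
  m_3 = 8*1 - 1 = 7, d_3 = (73 - 7^2)/8 = 24/8 = 3, a_3 = floor((8 + 7)/3) = 5.
  m_4 = 3*5 - 7 = 8, d_4 = (73 - 8^2)/3 = 9/3 = 3, a_4 = floor((8 + 8)/3) = 5.
  m_5 = 3*5 - 8 = 7, d_5 = (73 - 7^2)/3 = 24/3 = 8, a_5 = floor((8 + 7)/8) = 1.
  m_6 = 8*1 - 7 = 1, d_6 = (73 - 1^2)/8 = 72/8 = 9, a_6 = floor((8 + 1)/9) = 1.
  m_7 = 9*1 - 1 = 8, d_7 = (73 - 8^2)/9 = 9/9 = 1, a_7 = floor((8 + 8)/1) = 16.
  m_8 = 1*16 - 8 = 8, d_8 = (73 - 8^2)/1 = 9/1 = 9: (m_8, d_8) = (m_1, d_1) = (8, 9), so from here the quotients repeat a_1, ..., a_7; the period length is 7.
So sqrt(73) = [8; (1, 1, 5, 5, 1, 1, 16)] with period length k = 7.
k is odd, so (p_{k-1}, q_{k-1}) only solves x^2 - 73y^2 = -1 and the fundamental solution of x^2 - 73y^2 = 1 is (p_{2k-1}, q_{2k-1}) = (p_13, q_13); compute convergents through index 13, running through the period twice.
Convergents (p_i = a_i*p_{i-1} + p_{i-2}, q_i = a_i*q_{i-1} + q_{i-2} with p_{-2}=0, p_{-1}=1, q_{-2}=1, q_{-1}=0):
  i=0: a_0=8, p_0 = 8*1 + 0 = 8, q_0 = 8*0 + 1 = 1.
  i=1: a_1=1, p_1 = 1*8 + 1 = 9, q_1 = 1*1 + 0 = 1.
  i=2: a_2=1, p_2 = 1*9 + 8 = 17, q_2 = 1*1 + 1 = 2.
  i=3: a_3=5, p_3 = 5*17 + 9 = 94, q_3 = 5*2 + 1 = 11.
  i=4: a_4=5, p_4 = 5*94 + 17 = 487, q_4 = 5*11 + 2 = 57.
  i=5: a_5=1, p_5 = 1*487 + 94 = 581, q_5 = 1*57 + 11 = 68.
  i=6: a_6=1, p_6 = 1*581 + 487 = 1068, q_6 = 1*68 + 57 = 125.
  i=7: a_7=16, p_7 = 16*1068 + 581 = 17669, q_7 = 16*125 + 68 = 2068.
  i=8: a_8=1, p_8 = 1*17669 + 1068 = 18737, q_8 = 1*2068 + 125 = 2193.
  i=9: a_9=1, p_9 = 1*18737 + 17669 = 36406, q_9 = 1*2193 + 2068 = 4261.
  i=10: a_10=5, p_10 = 5*36406 + 18737 = 200767, q_10 = 5*4261 + 2193 = 23498.
  i=11: a_11=5, p_11 = 5*200767 + 36406 = 1040241, q_11 = 5*23498 + 4261 = 121751.
  i=12: a_12=1, p_12 = 1*1040241 + 200767 = 1241008, q_12 = 1*121751 + 23498 = 145249.
  i=13: a_13=1, p_13 = 1*1241008 + 1040241 = 2281249, q_13 = 1*145249 + 121751 = 267000.
Indeed p_6^2 - 73*q_6^2 = 1140624 - 1140625 = -1, not +1.
Check: 2281249^2 - 73*267000^2 = 5204097000001 - 5204097000000 = 1, so (x, y) = (2281249, 267000) solves the equation, and by the theorem it is the least positive solution.

(x, y) = (2281249, 267000)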